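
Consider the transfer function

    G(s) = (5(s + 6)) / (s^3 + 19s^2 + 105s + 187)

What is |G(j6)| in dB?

|G(j6)|_dB ≈ -23.7 dB

Substitute s = j6: numerator = 30 + j30, denominator = -497 + j414.
|G(j6)| = |30 + j30| / |-497 + j414| = 42.426 / 646.84 ≈ 0.06559.
In decibels: 20·log₁₀(0.06559) ≈ -23.7 dB.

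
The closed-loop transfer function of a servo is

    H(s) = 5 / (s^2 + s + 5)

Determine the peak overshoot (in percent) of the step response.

%OS ≈ 48.6%

Comparing s^2 + s + 5 to s^2 + 2ζωₙs + ωₙ²: ωₙ = √5 ≈ 2.236 rad/s and ζ = 1/(2·√5) ≈ 0.2236.
%OS = 100·exp(−πζ/√(1−ζ²)) = 100·exp(−π·0.2236/√(1−0.2236²)) ≈ 48.6%.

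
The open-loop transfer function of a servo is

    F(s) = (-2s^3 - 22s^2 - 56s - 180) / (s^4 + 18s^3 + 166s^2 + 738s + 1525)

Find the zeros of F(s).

s = -9, -1 ± 3j

Set the numerator to zero: -2s^3 - 22s^2 - 56s - 180 = 0, i.e. -2·(s^3 + 11s^2 + 28s + 90) = 0.
Factoring: (s + 9)(s^2 + 2s + 10) = 0.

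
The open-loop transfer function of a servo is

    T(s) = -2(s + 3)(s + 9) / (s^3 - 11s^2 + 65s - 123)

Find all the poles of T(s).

The poles are the roots of the denominator s^3 - 11s^2 + 65s - 123 = 0.
Trying s = 3: the polynomial evaluates to 0, so (s - 3) is a factor.
Dividing out leaves s^2 - 8s + 41 = 0.
The quadratic formula then gives s = 4 ± 5j.

s = 4 + 5j, 4 - 5j, 3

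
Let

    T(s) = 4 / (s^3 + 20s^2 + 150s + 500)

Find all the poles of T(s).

The poles are the roots of the denominator s^3 + 20s^2 + 150s + 500 = 0.
Trying s = -10: the polynomial evaluates to 0, so (s + 10) is a factor.
Dividing out leaves s^2 + 10s + 50 = 0.
The quadratic formula then gives s = -5 ± 5j.

s = -5 ± 5j, -10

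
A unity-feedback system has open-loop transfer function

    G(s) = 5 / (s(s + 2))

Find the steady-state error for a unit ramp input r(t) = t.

G(s) has one pole at the origin.
This is a Type 1 system. Kv = lim_{s→0} s·G(s) = 5/2.
e_ss = 1/Kv = 1/(5/2) = 2/5 ≈ 0.4000.

e_ss = 0.4000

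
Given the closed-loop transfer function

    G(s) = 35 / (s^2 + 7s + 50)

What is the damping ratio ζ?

ζ ≈ 0.4950

Compare the denominator to the standard form s^2 + 2ζωₙs + ωₙ².
ωₙ² = 50, so ωₙ = √50 ≈ 7.071 rad/s.
2ζωₙ = 7, so ζ = 7/(2·√50) ≈ 0.4950.
With ζ = 0.4950 the response is underdamped.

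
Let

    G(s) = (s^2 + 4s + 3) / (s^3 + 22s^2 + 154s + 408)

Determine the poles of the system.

The poles are the roots of the denominator s^3 + 22s^2 + 154s + 408 = 0.
Trying s = -12: the polynomial evaluates to 0, so (s + 12) is a factor.
Dividing out leaves s^2 + 10s + 34 = 0.
The quadratic formula then gives s = -5 ± 3j.

s = -5 + 3j, -5 - 3j, -12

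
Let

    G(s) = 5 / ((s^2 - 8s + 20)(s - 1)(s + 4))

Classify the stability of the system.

The poles can be read from the denominator factors: s = 4 + 2j, 4 - 2j, 1, -4.
Since the pole(s) at s = 4 ± 2j, 1 lie in the right half-plane, the system is unstable.

unstable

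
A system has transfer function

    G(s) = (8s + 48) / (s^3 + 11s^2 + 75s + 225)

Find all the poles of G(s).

s = -3 ± 6j, -5

The poles are the roots of the denominator s^3 + 11s^2 + 75s + 225 = 0.
Trying s = -5: the polynomial evaluates to 0, so (s + 5) is a factor.
Dividing out leaves s^2 + 6s + 45 = 0.
The quadratic formula then gives s = -3 ± 6j.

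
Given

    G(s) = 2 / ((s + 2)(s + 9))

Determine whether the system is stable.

stable

The poles can be read from the denominator factors: s = -2, -9.
Since all poles lie strictly in the left half-plane, the system is stable.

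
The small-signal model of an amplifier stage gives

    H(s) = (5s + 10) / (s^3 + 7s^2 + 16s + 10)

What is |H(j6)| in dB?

|H(j6)|_dB ≈ -18.6 dB

Substitute s = j6: numerator = 10 + j30, denominator = -242 - j120.
|H(j6)| = |10 + j30| / |-242 - j120| = 31.623 / 270.12 ≈ 0.1171.
In decibels: 20·log₁₀(0.1171) ≈ -18.6 dB.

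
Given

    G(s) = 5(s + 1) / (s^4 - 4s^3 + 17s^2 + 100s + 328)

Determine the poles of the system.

s = 4 + 5j, 4 - 5j, -2 + 2j, -2 - 2j

The poles are the roots of the denominator s^4 - 4s^3 + 17s^2 + 100s + 328 = 0.
No real roots exist; factor into two real quadratics: (s^2 - 8s + 41)(s^2 + 4s + 8) = 0.
Each quadratic gives a conjugate pair via the quadratic formula.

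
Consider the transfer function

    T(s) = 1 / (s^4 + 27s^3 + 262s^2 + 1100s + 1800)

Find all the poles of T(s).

The poles are the roots of the denominator s^4 + 27s^3 + 262s^2 + 1100s + 1800 = 0.
Trying s = -10: the polynomial evaluates to 0, so (s + 10) is a factor.
Dividing out leaves s^3 + 17s^2 + 92s + 180 = 0.
This factors further as (s^2 + 8s + 20)(s + 9) = 0.

s = -4 ± 2j, -10, -9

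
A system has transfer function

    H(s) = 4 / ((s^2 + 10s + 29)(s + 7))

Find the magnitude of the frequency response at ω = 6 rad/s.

|H(j6)| ≈ 0.007182

Substitute s = j6: numerator = 4, denominator = -409 + j378.
|H(j6)| = |4| / |-409 + j378| = 4 / 556.92 ≈ 0.007182.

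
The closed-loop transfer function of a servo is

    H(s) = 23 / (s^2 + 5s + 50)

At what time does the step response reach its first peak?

Comparing s^2 + 5s + 50 to s^2 + 2ζωₙs + ωₙ²: ωₙ = √50 ≈ 7.071 rad/s and ζ = 5/(2·√50) ≈ 0.3536.
ζωₙ = 5/2 = 2.5, so ω_d = ωₙ√(1−ζ²) = √(ωₙ² − (ζωₙ)²) = √(50 − 2.5²) = √43.75 ≈ 6.614 rad/s.
t_p = π/ω_d = π/6.614 ≈ 0.4750 s.

t_p ≈ 0.4750 s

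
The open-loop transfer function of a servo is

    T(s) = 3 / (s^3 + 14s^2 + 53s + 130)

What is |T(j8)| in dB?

|T(j8)|_dB ≈ -48.2 dB

Substitute s = j8: numerator = 3, denominator = -766 - j88.
|T(j8)| = |3| / |-766 - j88| = 3 / 771.04 ≈ 0.003891.
In decibels: 20·log₁₀(0.003891) ≈ -48.2 dB.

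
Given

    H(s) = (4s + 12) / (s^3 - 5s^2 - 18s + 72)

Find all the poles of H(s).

The poles are the roots of the denominator s^3 - 5s^2 - 18s + 72 = 0.
Trying s = -4: the polynomial evaluates to 0, so (s + 4) is a factor.
Dividing out leaves s^2 - 9s + 18 = 0.
Factoring the quadratic: (s - 6)(s - 3) = 0.

s = -4, 6, 3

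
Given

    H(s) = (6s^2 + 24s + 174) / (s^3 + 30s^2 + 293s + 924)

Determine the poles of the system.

The poles are the roots of the denominator s^3 + 30s^2 + 293s + 924 = 0.
Trying s = -7: the polynomial evaluates to 0, so (s + 7) is a factor.
Dividing out leaves s^2 + 23s + 132 = 0.
Factoring the quadratic: (s + 11)(s + 12) = 0.

s = -7, -11, -12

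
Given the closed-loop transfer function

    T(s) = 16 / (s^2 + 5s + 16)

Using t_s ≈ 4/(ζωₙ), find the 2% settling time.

Comparing s^2 + 5s + 16 to s^2 + 2ζωₙs + ωₙ²: ωₙ = 4 rad/s and ζ = 5/(2·4) = 0.625.
ζωₙ = 5/2 = 2.5, so t_s ≈ 4/(ζωₙ) = 4/2.5 = 1.600 s.

t_s ≈ 1.600 s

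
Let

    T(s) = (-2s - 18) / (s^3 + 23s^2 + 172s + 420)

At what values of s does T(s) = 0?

s = -9

Set the numerator to zero: -2s - 18 = 0, i.e. -2·(s + 9) = 0.
So s = -9.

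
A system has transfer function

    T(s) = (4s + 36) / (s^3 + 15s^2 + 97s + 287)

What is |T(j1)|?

Substitute s = j1: numerator = 36 + j4, denominator = 272 + j96.
|T(j1)| = |36 + j4| / |272 + j96| = 36.222 / 288.44 ≈ 0.1256.

|T(j1)| ≈ 0.1256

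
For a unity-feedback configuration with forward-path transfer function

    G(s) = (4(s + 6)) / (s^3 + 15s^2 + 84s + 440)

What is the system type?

The denominator has no factor of s at the origin — no free integrator — so this is a Type 0 system.

Type 0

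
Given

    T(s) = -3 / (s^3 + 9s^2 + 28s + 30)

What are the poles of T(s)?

The poles are the roots of the denominator s^3 + 9s^2 + 28s + 30 = 0.
Trying s = -3: the polynomial evaluates to 0, so (s + 3) is a factor.
Dividing out leaves s^2 + 6s + 10 = 0.
The quadratic formula then gives s = -3 ± 1j.

s = -3 + j, -3 - j, -3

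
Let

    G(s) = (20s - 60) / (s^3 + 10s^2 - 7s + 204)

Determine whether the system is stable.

The denominator s^3 + 10s^2 - 7s + 204 factors as (s + 12)(s^2 - 2s + 17), giving poles at s = -12, 1 ± 4j.
Since the pole(s) at s = 1 ± 4j lie in the right half-plane, the system is unstable.

unstable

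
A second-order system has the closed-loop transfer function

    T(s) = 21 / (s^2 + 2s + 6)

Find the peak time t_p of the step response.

t_p ≈ 1.405 s

Comparing s^2 + 2s + 6 to s^2 + 2ζωₙs + ωₙ²: ωₙ = √6 ≈ 2.449 rad/s and ζ = 2/(2·√6) ≈ 0.4082.
ζωₙ = 2/2 = 1, so ω_d = ωₙ√(1−ζ²) = √(ωₙ² − (ζωₙ)²) = √(6 − 1²) = √5 ≈ 2.236 rad/s.
t_p = π/ω_d = π/2.236 ≈ 1.405 s.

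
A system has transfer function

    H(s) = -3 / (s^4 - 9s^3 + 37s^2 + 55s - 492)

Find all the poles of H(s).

The poles are the roots of the denominator s^4 - 9s^3 + 37s^2 + 55s - 492 = 0.
Trying s = -3: the polynomial evaluates to 0, so (s + 3) is a factor.
Dividing out leaves s^3 - 12s^2 + 73s - 164 = 0.
This factors further as (s^2 - 8s + 41)(s - 4) = 0.

s = 4 ± 5j, -3, 4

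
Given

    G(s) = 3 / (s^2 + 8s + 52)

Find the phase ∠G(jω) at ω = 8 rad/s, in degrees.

∠G(j8) ≈ -100.6°

At s = j8: numerator = 3, denominator = -12 + j64.
∠G = ∠num − ∠den = 0° − (100.62°) = -100.6°.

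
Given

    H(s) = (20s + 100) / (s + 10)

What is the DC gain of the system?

Set s = 0: H(0) = (100) / (10) = 10.

H(0) = 10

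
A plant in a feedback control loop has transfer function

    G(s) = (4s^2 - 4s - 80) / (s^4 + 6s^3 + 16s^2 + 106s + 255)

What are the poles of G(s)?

The poles are the roots of the denominator s^4 + 6s^3 + 16s^2 + 106s + 255 = 0.
Trying s = -3: the polynomial evaluates to 0, so (s + 3) is a factor.
Dividing out leaves s^3 + 3s^2 + 7s + 85 = 0.
This factors further as (s + 5)(s^2 - 2s + 17) = 0.

s = -3, -5, 1 ± 4j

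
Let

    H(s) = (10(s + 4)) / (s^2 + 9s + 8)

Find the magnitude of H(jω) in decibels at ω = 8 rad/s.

Substitute s = j8: numerator = 40 + j80, denominator = -56 + j72.
|H(j8)| = |40 + j80| / |-56 + j72| = 89.443 / 91.214 ≈ 0.9806.
In decibels: 20·log₁₀(0.9806) ≈ -0.170 dB.

|H(j8)|_dB ≈ -0.170 dB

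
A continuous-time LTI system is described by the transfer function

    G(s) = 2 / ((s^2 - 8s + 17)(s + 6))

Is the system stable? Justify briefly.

unstable

The poles can be read from the denominator factors: s = 4 + j, 4 - j, -6.
Since the pole(s) at s = 4 ± j lie in the right half-plane, the system is unstable.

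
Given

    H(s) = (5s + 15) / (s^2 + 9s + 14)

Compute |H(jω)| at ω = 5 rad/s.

|H(j5)| ≈ 0.6294

Substitute s = j5: numerator = 15 + j25, denominator = -11 + j45.
|H(j5)| = |15 + j25| / |-11 + j45| = 29.155 / 46.325 ≈ 0.6294.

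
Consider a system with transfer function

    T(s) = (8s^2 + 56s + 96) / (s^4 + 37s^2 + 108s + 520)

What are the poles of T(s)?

s = 2 + 6j, 2 - 6j, -2 + 3j, -2 - 3j

The poles are the roots of the denominator s^4 + 37s^2 + 108s + 520 = 0.
No real roots exist; factor into two real quadratics: (s^2 - 4s + 40)(s^2 + 4s + 13) = 0.
Each quadratic gives a conjugate pair via the quadratic formula.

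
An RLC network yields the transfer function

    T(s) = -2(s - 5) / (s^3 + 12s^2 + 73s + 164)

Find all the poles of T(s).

The poles are the roots of the denominator s^3 + 12s^2 + 73s + 164 = 0.
Trying s = -4: the polynomial evaluates to 0, so (s + 4) is a factor.
Dividing out leaves s^2 + 8s + 41 = 0.
The quadratic formula then gives s = -4 ± 5j.

s = -4 ± 5j, -4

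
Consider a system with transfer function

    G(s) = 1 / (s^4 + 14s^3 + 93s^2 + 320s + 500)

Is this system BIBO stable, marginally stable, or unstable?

The denominator s^4 + 14s^3 + 93s^2 + 320s + 500 factors as (s^2 + 6s + 25)(s^2 + 8s + 20), giving poles at s = -3 ± 4j, -4 ± 2j.
Since all poles lie strictly in the left half-plane, the system is stable.

stable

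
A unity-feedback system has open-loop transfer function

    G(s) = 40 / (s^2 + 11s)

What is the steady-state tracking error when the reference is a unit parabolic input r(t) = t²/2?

G(s) has one pole at the origin.
This is a Type 1 system; Ka = lim_{s→0} s^2·G(s) = 0, so the steady-state error for a parabola input is infinite.

e_ss = ∞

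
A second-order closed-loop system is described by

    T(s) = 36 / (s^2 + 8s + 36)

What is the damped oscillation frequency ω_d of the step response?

ω_d ≈ 4.472 rad/s

Comparing s^2 + 8s + 36 to s^2 + 2ζωₙs + ωₙ²: ωₙ = 6 rad/s and ζ = 8/(2·6) ≈ 0.6667.
ζωₙ = 8/2 = 4, so ω_d = ωₙ√(1−ζ²) = √(ωₙ² − (ζωₙ)²) = √(36 − 4²) = √20 ≈ 4.472 rad/s.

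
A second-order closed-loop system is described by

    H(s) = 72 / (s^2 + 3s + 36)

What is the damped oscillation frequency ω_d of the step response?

ω_d ≈ 5.809 rad/s

Comparing s^2 + 3s + 36 to s^2 + 2ζωₙs + ωₙ²: ωₙ = 6 rad/s and ζ = 3/(2·6) = 0.25.
ζωₙ = 3/2 = 1.5, so ω_d = ωₙ√(1−ζ²) = √(ωₙ² − (ζωₙ)²) = √(36 − 1.5²) = √33.75 ≈ 5.809 rad/s.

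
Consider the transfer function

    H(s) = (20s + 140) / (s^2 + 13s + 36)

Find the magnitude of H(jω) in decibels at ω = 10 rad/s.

|H(j10)|_dB ≈ 4.53 dB

Substitute s = j10: numerator = 140 + j200, denominator = -64 + j130.
|H(j10)| = |140 + j200| / |-64 + j130| = 244.13 / 144.90 ≈ 1.685.
In decibels: 20·log₁₀(1.685) ≈ 4.53 dB.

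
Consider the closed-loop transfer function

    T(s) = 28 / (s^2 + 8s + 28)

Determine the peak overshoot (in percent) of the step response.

%OS ≈ 2.66%

Comparing s^2 + 8s + 28 to s^2 + 2ζωₙs + ωₙ²: ωₙ = √28 ≈ 5.292 rad/s and ζ = 8/(2·√28) ≈ 0.7559.
%OS = 100·exp(−πζ/√(1−ζ²)) = 100·exp(−π·0.7559/√(1−0.7559²)) ≈ 2.66%.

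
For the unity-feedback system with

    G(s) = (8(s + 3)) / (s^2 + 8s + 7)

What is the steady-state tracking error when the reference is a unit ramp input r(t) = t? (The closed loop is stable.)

G(s) has no poles at the origin.
This is a Type 0 system; Kv = lim_{s→0} s·G(s) = 0, so the steady-state error for a ramp input is infinite.

e_ss = ∞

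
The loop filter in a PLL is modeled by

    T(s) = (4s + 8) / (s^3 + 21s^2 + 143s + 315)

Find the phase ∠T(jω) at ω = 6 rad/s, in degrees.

∠T(j6) ≈ -52.92°

At s = j6: numerator = 8 + j24, denominator = -441 + j642.
∠T = ∠num − ∠den = 71.565° − (124.49°) = -52.92°.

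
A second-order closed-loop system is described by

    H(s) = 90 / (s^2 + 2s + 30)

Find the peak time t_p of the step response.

t_p ≈ 0.5834 s

Comparing s^2 + 2s + 30 to s^2 + 2ζωₙs + ωₙ²: ωₙ = √30 ≈ 5.477 rad/s and ζ = 2/(2·√30) ≈ 0.1826.
ζωₙ = 2/2 = 1, so ω_d = ωₙ√(1−ζ²) = √(ωₙ² − (ζωₙ)²) = √(30 − 1²) = √29 ≈ 5.385 rad/s.
t_p = π/ω_d = π/5.385 ≈ 0.5834 s.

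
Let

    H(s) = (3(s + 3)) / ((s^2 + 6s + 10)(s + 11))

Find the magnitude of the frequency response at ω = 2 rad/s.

|H(j2)| ≈ 0.07211

Substitute s = j2: numerator = 9 + j6, denominator = 42 + j144.
|H(j2)| = |9 + j6| / |42 + j144| = 10.817 / 150 ≈ 0.07211.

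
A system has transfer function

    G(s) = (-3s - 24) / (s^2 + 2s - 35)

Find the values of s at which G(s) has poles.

The poles are the roots of the denominator s^2 + 2s - 35 = 0.
Factoring: (s - 5)(s + 7) = 0, so s = 5 and s = -7.

s = 5, -7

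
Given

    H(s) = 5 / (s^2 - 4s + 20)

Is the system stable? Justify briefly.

The denominator s^2 - 4s + 20 factors as (s^2 - 4s + 20), giving poles at s = 2 ± 4j.
Since the pole(s) at s = 2 + 4j, 2 - 4j lie in the right half-plane, the system is unstable.

unstable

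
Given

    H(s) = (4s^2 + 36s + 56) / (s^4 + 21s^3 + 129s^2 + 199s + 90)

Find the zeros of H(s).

Set the numerator to zero: 4s^2 + 36s + 56 = 0, i.e. 4·(s^2 + 9s + 14) = 0.
Factoring: (s + 7)(s + 2) = 0.

s = -7, -2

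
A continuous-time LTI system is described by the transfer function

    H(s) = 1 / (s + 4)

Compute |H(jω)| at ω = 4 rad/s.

Substitute s = j4: numerator = 1, denominator = 4 + j4.
|H(j4)| = |1| / |4 + j4| = 1 / 5.6569 ≈ 0.1768.

|H(j4)| ≈ 0.1768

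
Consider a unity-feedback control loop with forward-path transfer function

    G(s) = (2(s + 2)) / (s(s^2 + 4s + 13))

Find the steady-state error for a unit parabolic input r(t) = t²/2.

e_ss = ∞

G(s) has one pole at the origin.
This is a Type 1 system; Ka = lim_{s→0} s^2·G(s) = 0, so the steady-state error for a parabola input is infinite.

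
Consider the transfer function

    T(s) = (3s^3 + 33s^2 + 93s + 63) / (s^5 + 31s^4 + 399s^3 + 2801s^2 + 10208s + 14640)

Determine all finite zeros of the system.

s = -1, -3, -7

Set the numerator to zero: 3s^3 + 33s^2 + 93s + 63 = 0, i.e. 3·(s^3 + 11s^2 + 31s + 21) = 0.
Factoring: (s + 1)(s + 3)(s + 7) = 0.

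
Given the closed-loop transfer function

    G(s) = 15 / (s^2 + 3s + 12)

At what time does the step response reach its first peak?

Comparing s^2 + 3s + 12 to s^2 + 2ζωₙs + ωₙ²: ωₙ = √12 ≈ 3.464 rad/s and ζ = 3/(2·√12) ≈ 0.4330.
ζωₙ = 3/2 = 1.5, so ω_d = ωₙ√(1−ζ²) = √(ωₙ² − (ζωₙ)²) = √(12 − 1.5²) = √9.75 ≈ 3.122 rad/s.
t_p = π/ω_d = π/3.122 ≈ 1.006 s.

t_p ≈ 1.006 s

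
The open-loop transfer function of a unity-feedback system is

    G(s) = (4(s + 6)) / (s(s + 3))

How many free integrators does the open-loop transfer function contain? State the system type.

The denominator has 1 factor of s at the origin (free integrator), so this is a Type 1 system.

Type 1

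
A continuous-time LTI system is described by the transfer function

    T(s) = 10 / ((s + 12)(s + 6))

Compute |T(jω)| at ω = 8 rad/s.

|T(j8)| ≈ 0.06934

Substitute s = j8: numerator = 10, denominator = 8 + j144.
|T(j8)| = |10| / |8 + j144| = 10 / 144.22 ≈ 0.06934.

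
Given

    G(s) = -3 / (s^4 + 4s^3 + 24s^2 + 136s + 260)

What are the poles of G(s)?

The poles are the roots of the denominator s^4 + 4s^3 + 24s^2 + 136s + 260 = 0.
No real roots exist; factor into two real quadratics: (s^2 - 2s + 26)(s^2 + 6s + 10) = 0.
Each quadratic gives a conjugate pair via the quadratic formula.

s = 1 ± 5j, -3 ± j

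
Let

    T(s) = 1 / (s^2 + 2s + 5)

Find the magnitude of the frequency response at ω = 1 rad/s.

Substitute s = j1: numerator = 1, denominator = 4 + j2.
|T(j1)| = |1| / |4 + j2| = 1 / 4.4721 ≈ 0.2236.

|T(j1)| ≈ 0.2236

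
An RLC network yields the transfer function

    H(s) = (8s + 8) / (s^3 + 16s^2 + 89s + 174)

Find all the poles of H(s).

The poles are the roots of the denominator s^3 + 16s^2 + 89s + 174 = 0.
Trying s = -6: the polynomial evaluates to 0, so (s + 6) is a factor.
Dividing out leaves s^2 + 10s + 29 = 0.
The quadratic formula then gives s = -5 ± 2j.

s = -5 + 2j, -5 - 2j, -6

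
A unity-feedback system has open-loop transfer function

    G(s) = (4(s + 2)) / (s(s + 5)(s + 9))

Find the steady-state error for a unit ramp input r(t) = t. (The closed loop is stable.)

e_ss = 5.625

G(s) has one pole at the origin.
This is a Type 1 system. Kv = lim_{s→0} s·G(s) = 8/45.
e_ss = 1/Kv = 1/(8/45) = 45/8 ≈ 5.625.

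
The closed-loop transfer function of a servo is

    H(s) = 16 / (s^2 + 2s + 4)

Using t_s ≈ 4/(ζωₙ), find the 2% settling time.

Comparing s^2 + 2s + 4 to s^2 + 2ζωₙs + ωₙ²: ωₙ = 2 rad/s and ζ = 2/(2·2) = 0.5.
ζωₙ = 2/2 = 1, so t_s ≈ 4/(ζωₙ) = 4/1 = 4 s.

t_s ≈ 4 s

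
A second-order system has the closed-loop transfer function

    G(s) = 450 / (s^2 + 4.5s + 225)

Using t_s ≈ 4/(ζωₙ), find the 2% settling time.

t_s ≈ 1.778 s

Comparing s^2 + 4.5s + 225 to s^2 + 2ζωₙs + ωₙ²: ωₙ = 15 rad/s and ζ = 4.5/(2·15) = 0.15.
ζωₙ = 4.5/2 = 2.25, so t_s ≈ 4/(ζωₙ) = 4/2.25 ≈ 1.778 s.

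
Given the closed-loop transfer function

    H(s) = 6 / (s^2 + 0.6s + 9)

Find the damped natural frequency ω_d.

Comparing s^2 + 0.6s + 9 to s^2 + 2ζωₙs + ωₙ²: ωₙ = 3 rad/s and ζ = 0.6/(2·3) = 0.1.
ζωₙ = 0.6/2 = 0.3, so ω_d = ωₙ√(1−ζ²) = √(ωₙ² − (ζωₙ)²) = √(9 − 0.3²) = √8.91 ≈ 2.985 rad/s.

ω_d ≈ 2.985 rad/s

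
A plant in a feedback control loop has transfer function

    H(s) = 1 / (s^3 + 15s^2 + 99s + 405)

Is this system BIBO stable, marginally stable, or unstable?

The denominator s^3 + 15s^2 + 99s + 405 factors as (s^2 + 6s + 45)(s + 9), giving poles at s = -3 ± 6j, -9.
Since all poles lie strictly in the left half-plane, the system is stable.

stable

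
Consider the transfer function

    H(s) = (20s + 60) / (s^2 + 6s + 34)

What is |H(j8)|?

|H(j8)| ≈ 3.019

Substitute s = j8: numerator = 60 + j160, denominator = -30 + j48.
|H(j8)| = |60 + j160| / |-30 + j48| = 170.88 / 56.604 ≈ 3.019.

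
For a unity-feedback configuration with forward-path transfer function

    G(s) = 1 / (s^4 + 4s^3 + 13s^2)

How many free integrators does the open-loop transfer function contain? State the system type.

Type 2

Factor s from the denominator: s^4 + 4s^3 + 13s^2 = s^2·(s^2 + 4s + 13).
There are 2 poles at the origin, so the system is Type 2.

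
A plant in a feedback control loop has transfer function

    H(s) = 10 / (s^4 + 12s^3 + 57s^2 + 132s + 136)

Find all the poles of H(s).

The poles are the roots of the denominator s^4 + 12s^3 + 57s^2 + 132s + 136 = 0.
No real roots exist; factor into two real quadratics: (s^2 + 8s + 17)(s^2 + 4s + 8) = 0.
Each quadratic gives a conjugate pair via the quadratic formula.

s = -4 + j, -4 - j, -2 + 2j, -2 - 2j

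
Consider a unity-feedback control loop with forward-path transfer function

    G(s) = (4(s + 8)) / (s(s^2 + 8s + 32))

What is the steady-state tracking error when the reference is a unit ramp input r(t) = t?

G(s) has one pole at the origin.
This is a Type 1 system. Kv = lim_{s→0} s·G(s) = 32/32 = 1.
e_ss = 1/Kv = 1/(1) = 1.

e_ss = 1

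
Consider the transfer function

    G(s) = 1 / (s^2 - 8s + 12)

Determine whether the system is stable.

unstable

The denominator s^2 - 8s + 12 factors as (s - 2)(s - 6), giving poles at s = 2, 6.
Since the pole(s) at s = 2, 6 lie in the right half-plane, the system is unstable.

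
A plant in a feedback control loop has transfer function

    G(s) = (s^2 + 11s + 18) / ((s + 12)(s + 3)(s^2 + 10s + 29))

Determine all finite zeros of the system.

Set the numerator to zero: s^2 + 11s + 18 = 0.
Factoring: (s + 9)(s + 2) = 0.

s = -9, -2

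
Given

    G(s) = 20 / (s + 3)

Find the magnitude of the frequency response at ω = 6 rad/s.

|G(j6)| ≈ 2.981

Substitute s = j6: numerator = 20, denominator = 3 + j6.
|G(j6)| = |20| / |3 + j6| = 20 / 6.7082 ≈ 2.981.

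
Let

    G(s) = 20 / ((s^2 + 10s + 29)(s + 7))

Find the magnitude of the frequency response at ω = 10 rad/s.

Substitute s = j10: numerator = 20, denominator = -1497 - j10.
|G(j10)| = |20| / |-1497 - j10| = 20 / 1497.0 ≈ 0.01336.

|G(j10)| ≈ 0.01336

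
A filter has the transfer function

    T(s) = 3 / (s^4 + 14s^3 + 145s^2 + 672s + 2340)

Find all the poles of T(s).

The poles are the roots of the denominator s^4 + 14s^3 + 145s^2 + 672s + 2340 = 0.
No real roots exist; factor into two real quadratics: (s^2 + 6s + 45)(s^2 + 8s + 52) = 0.
Each quadratic gives a conjugate pair via the quadratic formula.

s = -3 ± 6j, -4 ± 6j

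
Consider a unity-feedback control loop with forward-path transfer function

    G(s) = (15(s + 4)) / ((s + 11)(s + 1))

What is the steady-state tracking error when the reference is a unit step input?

e_ss = 0.1549

G(s) has no poles at the origin.
This is a Type 0 system. Kp = lim_{s→0} G(s) = 60/11.
e_ss = 1/(1 + Kp) = 1/(1 + 60/11) = 11/71 ≈ 0.1549.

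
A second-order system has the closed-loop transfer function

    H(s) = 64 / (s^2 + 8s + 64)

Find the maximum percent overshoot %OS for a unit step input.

%OS ≈ 16.3%

Comparing s^2 + 8s + 64 to s^2 + 2ζωₙs + ωₙ²: ωₙ = 8 rad/s and ζ = 8/(2·8) = 0.5.
%OS = 100·exp(−πζ/√(1−ζ²)) = 100·exp(−π·0.5/√(1−0.5²)) ≈ 16.3%.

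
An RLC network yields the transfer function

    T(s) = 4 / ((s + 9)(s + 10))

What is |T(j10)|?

|T(j10)| ≈ 0.02102

Substitute s = j10: numerator = 4, denominator = -10 + j190.
|T(j10)| = |4| / |-10 + j190| = 4 / 190.26 ≈ 0.02102.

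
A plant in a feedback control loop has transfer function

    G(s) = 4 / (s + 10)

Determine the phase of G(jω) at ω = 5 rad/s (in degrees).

At s = j5: numerator = 4, denominator = 10 + j5.
∠G = ∠num − ∠den = 0° − (26.565°) = -26.57°.

∠G(j5) ≈ -26.57°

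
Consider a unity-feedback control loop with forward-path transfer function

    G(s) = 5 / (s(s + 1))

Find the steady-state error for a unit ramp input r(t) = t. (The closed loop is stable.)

G(s) has one pole at the origin.
This is a Type 1 system. Kv = lim_{s→0} s·G(s) = 5/1.
e_ss = 1/Kv = 1/(5) = 1/5 ≈ 0.2000.

e_ss = 0.2000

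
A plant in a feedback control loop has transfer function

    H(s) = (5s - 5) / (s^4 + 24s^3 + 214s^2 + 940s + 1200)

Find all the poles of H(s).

The poles are the roots of the denominator s^4 + 24s^3 + 214s^2 + 940s + 1200 = 0.
Trying s = -2: the polynomial evaluates to 0, so (s + 2) is a factor.
Dividing out leaves s^3 + 22s^2 + 170s + 600 = 0.
This factors further as (s^2 + 10s + 50)(s + 12) = 0.

s = -2, -5 + 5j, -5 - 5j, -12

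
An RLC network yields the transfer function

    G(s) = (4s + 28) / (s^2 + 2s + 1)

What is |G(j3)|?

|G(j3)| ≈ 3.046

Substitute s = j3: numerator = 28 + j12, denominator = -8 + j6.
|G(j3)| = |28 + j12| / |-8 + j6| = 30.463 / 10 ≈ 3.046.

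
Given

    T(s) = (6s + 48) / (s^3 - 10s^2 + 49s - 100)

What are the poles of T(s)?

The poles are the roots of the denominator s^3 - 10s^2 + 49s - 100 = 0.
Trying s = 4: the polynomial evaluates to 0, so (s - 4) is a factor.
Dividing out leaves s^2 - 6s + 25 = 0.
The quadratic formula then gives s = 3 ± 4j.

s = 3 ± 4j, 4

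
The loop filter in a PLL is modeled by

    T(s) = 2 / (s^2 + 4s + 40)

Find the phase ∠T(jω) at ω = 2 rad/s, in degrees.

At s = j2: numerator = 2, denominator = 36 + j8.
∠T = ∠num − ∠den = 0° − (12.529°) = -12.53°.

∠T(j2) ≈ -12.53°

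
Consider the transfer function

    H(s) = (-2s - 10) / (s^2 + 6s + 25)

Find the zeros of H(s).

Set the numerator to zero: -2s - 10 = 0, i.e. -2·(s + 5) = 0.
So s = -5.

s = -5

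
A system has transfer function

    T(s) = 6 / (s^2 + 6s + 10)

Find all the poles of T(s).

s = -3 + j, -3 - j

The poles are the roots of the denominator s^2 + 6s + 10 = 0.
Using the quadratic formula: s = (-6 ± √(-4))/2 = -3 ± 1j.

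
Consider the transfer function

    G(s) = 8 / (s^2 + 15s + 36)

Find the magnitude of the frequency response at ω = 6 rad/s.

Substitute s = j6: numerator = 8, denominator = j90.
|G(j6)| = |8| / |j90| = 8 / 90 ≈ 0.08889.

|G(j6)| ≈ 0.08889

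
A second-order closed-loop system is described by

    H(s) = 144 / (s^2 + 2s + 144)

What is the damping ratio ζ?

ζ ≈ 0.08333

Compare the denominator to the standard form s^2 + 2ζωₙs + ωₙ².
ωₙ² = 144, so ωₙ = 12 rad/s.
2ζωₙ = 2, so ζ = 2/(2·12) ≈ 0.08333.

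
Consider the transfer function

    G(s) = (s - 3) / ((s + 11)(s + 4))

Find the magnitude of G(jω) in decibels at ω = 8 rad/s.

Substitute s = j8: numerator = -3 + j8, denominator = -20 + j120.
|G(j8)| = |-3 + j8| / |-20 + j120| = 8.5440 / 121.66 ≈ 0.07023.
In decibels: 20·log₁₀(0.07023) ≈ -23.1 dB.

|G(j8)|_dB ≈ -23.1 dB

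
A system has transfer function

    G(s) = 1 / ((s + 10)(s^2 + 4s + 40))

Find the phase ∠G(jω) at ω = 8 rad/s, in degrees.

At s = j8: numerator = 1, denominator = -496 + j128.
∠G = ∠num − ∠den = 0° − (165.53°) = -165.5°.

∠G(j8) ≈ -165.5°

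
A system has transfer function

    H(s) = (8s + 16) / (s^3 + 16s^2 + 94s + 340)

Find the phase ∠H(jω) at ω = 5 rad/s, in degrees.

∠H(j5) ≈ -31.67°

At s = j5: numerator = 16 + j40, denominator = -60 + j345.
∠H = ∠num − ∠den = 68.199° − (99.866°) = -31.67°.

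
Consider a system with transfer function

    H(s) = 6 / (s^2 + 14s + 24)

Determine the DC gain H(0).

H(0) = 1/4 ≈ 0.2500

Set s = 0: H(0) = (6) / (24) = 1/4.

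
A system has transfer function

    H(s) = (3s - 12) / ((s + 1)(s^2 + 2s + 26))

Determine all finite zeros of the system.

s = 4

Set the numerator to zero: 3s - 12 = 0, i.e. 3·(s - 4) = 0.
So s = 4.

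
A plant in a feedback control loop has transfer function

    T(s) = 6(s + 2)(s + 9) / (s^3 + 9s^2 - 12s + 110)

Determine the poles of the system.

The poles are the roots of the denominator s^3 + 9s^2 - 12s + 110 = 0.
Trying s = -11: the polynomial evaluates to 0, so (s + 11) is a factor.
Dividing out leaves s^2 - 2s + 10 = 0.
The quadratic formula then gives s = 1 ± 3j.

s = 1 + 3j, 1 - 3j, -11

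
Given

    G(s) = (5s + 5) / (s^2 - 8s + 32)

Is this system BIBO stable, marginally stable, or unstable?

The denominator s^2 - 8s + 32 factors as (s^2 - 8s + 32), giving poles at s = 4 + 4j, 4 - 4j.
Since the pole(s) at s = 4 + 4j, 4 - 4j lie in the right half-plane, the system is unstable.

unstable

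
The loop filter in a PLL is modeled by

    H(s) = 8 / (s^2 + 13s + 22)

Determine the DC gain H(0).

Set s = 0: H(0) = (8) / (22) = 4/11.

H(0) = 4/11 ≈ 0.3636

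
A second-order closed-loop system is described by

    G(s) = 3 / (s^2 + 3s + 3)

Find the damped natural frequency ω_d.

Comparing s^2 + 3s + 3 to s^2 + 2ζωₙs + ωₙ²: ωₙ = √3 ≈ 1.732 rad/s and ζ = 3/(2·√3) ≈ 0.8660.
ζωₙ = 3/2 = 1.5, so ω_d = ωₙ√(1−ζ²) = √(ωₙ² − (ζωₙ)²) = √(3 − 1.5²) = √0.75 ≈ 0.8660 rad/s.

ω_d ≈ 0.8660 rad/s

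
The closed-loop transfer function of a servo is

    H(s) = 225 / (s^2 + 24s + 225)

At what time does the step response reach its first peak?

Comparing s^2 + 24s + 225 to s^2 + 2ζωₙs + ωₙ²: ωₙ = 15 rad/s and ζ = 24/(2·15) = 0.8.
ζωₙ = 24/2 = 12, so ω_d = ωₙ√(1−ζ²) = √(ωₙ² − (ζωₙ)²) = √(225 − 12²) = √81 = 9 rad/s.
t_p = π/ω_d = π/9 ≈ 0.3491 s.

t_p ≈ 0.3491 s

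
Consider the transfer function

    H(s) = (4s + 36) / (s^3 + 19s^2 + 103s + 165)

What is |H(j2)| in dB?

Substitute s = j2: numerator = 36 + j8, denominator = 89 + j198.
|H(j2)| = |36 + j8| / |89 + j198| = 36.878 / 217.08 ≈ 0.1699.
In decibels: 20·log₁₀(0.1699) ≈ -15.4 dB.

|H(j2)|_dB ≈ -15.4 dB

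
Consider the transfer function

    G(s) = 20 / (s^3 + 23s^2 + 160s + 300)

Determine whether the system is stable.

stable

The denominator s^3 + 23s^2 + 160s + 300 factors as (s + 3)(s + 10)^2, giving poles at s = -3, -10, -10.
Since all poles lie strictly in the left half-plane, the system is stable.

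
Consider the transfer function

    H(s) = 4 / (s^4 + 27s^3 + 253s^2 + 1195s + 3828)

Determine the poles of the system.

The poles are the roots of the denominator s^4 + 27s^3 + 253s^2 + 1195s + 3828 = 0.
Trying s = -12: the polynomial evaluates to 0, so (s + 12) is a factor.
Dividing out leaves s^3 + 15s^2 + 73s + 319 = 0.
This factors further as (s + 11)(s^2 + 4s + 29) = 0.

s = -12, -11, -2 ± 5j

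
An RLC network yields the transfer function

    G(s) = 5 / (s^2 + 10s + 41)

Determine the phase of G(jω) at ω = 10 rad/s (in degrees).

At s = j10: numerator = 5, denominator = -59 + j100.
∠G = ∠num − ∠den = 0° − (120.54°) = -120.5°.

∠G(j10) ≈ -120.5°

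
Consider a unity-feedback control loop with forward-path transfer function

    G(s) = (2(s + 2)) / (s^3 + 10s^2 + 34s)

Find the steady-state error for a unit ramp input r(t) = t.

e_ss = 8.500

G(s) has one pole at the origin.
This is a Type 1 system. Kv = lim_{s→0} s·G(s) = 4/34 = 2/17.
e_ss = 1/Kv = 1/(2/17) = 17/2 ≈ 8.500.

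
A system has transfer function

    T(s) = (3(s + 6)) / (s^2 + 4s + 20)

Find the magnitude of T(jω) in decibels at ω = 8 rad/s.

Substitute s = j8: numerator = 18 + j24, denominator = -44 + j32.
|T(j8)| = |18 + j24| / |-44 + j32| = 30 / 54.406 ≈ 0.5514.
In decibels: 20·log₁₀(0.5514) ≈ -5.17 dB.

|T(j8)|_dB ≈ -5.17 dB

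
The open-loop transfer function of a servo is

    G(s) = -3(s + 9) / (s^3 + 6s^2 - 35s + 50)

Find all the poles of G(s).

The poles are the roots of the denominator s^3 + 6s^2 - 35s + 50 = 0.
Trying s = -10: the polynomial evaluates to 0, so (s + 10) is a factor.
Dividing out leaves s^2 - 4s + 5 = 0.
The quadratic formula then gives s = 2 ± 1j.

s = 2 + j, 2 - j, -10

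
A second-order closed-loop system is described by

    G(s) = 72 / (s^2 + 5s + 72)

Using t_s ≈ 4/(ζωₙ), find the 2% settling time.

Comparing s^2 + 5s + 72 to s^2 + 2ζωₙs + ωₙ²: ωₙ = √72 ≈ 8.485 rad/s and ζ = 5/(2·√72) ≈ 0.2946.
ζωₙ = 5/2 = 2.5, so t_s ≈ 4/(ζωₙ) = 4/2.5 = 1.600 s.

t_s ≈ 1.600 s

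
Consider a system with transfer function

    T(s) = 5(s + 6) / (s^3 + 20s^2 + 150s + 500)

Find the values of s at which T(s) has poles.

s = -10, -5 ± 5j

The poles are the roots of the denominator s^3 + 20s^2 + 150s + 500 = 0.
Trying s = -10: the polynomial evaluates to 0, so (s + 10) is a factor.
Dividing out leaves s^2 + 10s + 50 = 0.
The quadratic formula then gives s = -5 ± 5j.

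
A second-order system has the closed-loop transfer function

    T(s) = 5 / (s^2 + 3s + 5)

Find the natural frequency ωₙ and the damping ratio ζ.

ωₙ ≈ 2.236 rad/s, ζ ≈ 0.6708

Compare the denominator to the standard form s^2 + 2ζωₙs + ωₙ².
ωₙ² = 5, so ωₙ = √5 ≈ 2.236 rad/s.
2ζωₙ = 3, so ζ = 3/(2·√5) ≈ 0.6708.
With ζ = 0.6708 the response is underdamped.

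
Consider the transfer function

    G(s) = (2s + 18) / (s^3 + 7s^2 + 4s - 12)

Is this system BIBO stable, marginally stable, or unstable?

unstable

The denominator s^3 + 7s^2 + 4s - 12 factors as (s + 6)(s + 2)(s - 1), giving poles at s = -6, -2, 1.
Since the pole(s) at s = 1 lie in the right half-plane, the system is unstable.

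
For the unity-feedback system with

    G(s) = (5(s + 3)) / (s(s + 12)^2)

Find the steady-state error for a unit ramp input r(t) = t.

e_ss = 9.600

G(s) has one pole at the origin.
This is a Type 1 system. Kv = lim_{s→0} s·G(s) = 15/144 = 5/48.
e_ss = 1/Kv = 1/(5/48) = 48/5 ≈ 9.600.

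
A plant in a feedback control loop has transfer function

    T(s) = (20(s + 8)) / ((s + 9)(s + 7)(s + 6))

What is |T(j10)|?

|T(j10)| ≈ 0.1337

Substitute s = j10: numerator = 160 + j200, denominator = -1822 + j590.
|T(j10)| = |160 + j200| / |-1822 + j590| = 256.12 / 1915.1 ≈ 0.1337.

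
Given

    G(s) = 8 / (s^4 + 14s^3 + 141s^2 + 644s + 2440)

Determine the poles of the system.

The poles are the roots of the denominator s^4 + 14s^3 + 141s^2 + 644s + 2440 = 0.
No real roots exist; factor into two real quadratics: (s^2 + 4s + 40)(s^2 + 10s + 61) = 0.
Each quadratic gives a conjugate pair via the quadratic formula.

s = -2 ± 6j, -5 ± 6j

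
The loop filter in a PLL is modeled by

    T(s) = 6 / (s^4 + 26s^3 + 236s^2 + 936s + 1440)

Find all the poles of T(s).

The poles are the roots of the denominator s^4 + 26s^3 + 236s^2 + 936s + 1440 = 0.
Trying s = -6: the polynomial evaluates to 0, so (s + 6) is a factor.
Dividing out leaves s^3 + 20s^2 + 116s + 240 = 0.
This factors further as (s^2 + 8s + 20)(s + 12) = 0.

s = -4 + 2j, -4 - 2j, -6, -12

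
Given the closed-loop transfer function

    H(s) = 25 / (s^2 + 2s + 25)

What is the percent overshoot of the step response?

%OS ≈ 52.7%

Comparing s^2 + 2s + 25 to s^2 + 2ζωₙs + ωₙ²: ωₙ = 5 rad/s and ζ = 2/(2·5) = 0.2.
%OS = 100·exp(−πζ/√(1−ζ²)) = 100·exp(−π·0.2/√(1−0.2²)) ≈ 52.7%.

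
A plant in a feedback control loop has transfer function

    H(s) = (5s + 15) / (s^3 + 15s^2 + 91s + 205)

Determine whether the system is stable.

The denominator s^3 + 15s^2 + 91s + 205 factors as (s + 5)(s^2 + 10s + 41), giving poles at s = -5, -5 ± 4j.
Since all poles lie strictly in the left half-plane, the system is stable.

stable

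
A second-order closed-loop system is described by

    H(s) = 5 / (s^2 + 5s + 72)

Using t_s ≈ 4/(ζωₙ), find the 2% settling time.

Comparing s^2 + 5s + 72 to s^2 + 2ζωₙs + ωₙ²: ωₙ = √72 ≈ 8.485 rad/s and ζ = 5/(2·√72) ≈ 0.2946.
ζωₙ = 5/2 = 2.5, so t_s ≈ 4/(ζωₙ) = 4/2.5 = 1.600 s.

t_s ≈ 1.600 s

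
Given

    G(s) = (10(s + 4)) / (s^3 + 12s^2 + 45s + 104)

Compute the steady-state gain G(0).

G(0) = 5/13 ≈ 0.3846

Set s = 0: G(0) = (40) / (104) = 5/13.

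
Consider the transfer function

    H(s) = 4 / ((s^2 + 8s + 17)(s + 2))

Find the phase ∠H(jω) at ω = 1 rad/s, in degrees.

∠H(j1) ≈ -53.13°

At s = j1: numerator = 4, denominator = 24 + j32.
∠H = ∠num − ∠den = 0° − (53.130°) = -53.13°.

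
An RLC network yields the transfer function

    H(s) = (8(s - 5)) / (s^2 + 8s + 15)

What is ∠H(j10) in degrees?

∠H(j10) ≈ -20.17°

At s = j10: numerator = -40 + j80, denominator = -85 + j80.
∠H = ∠num − ∠den = 116.57° − (136.74°) = -20.17°.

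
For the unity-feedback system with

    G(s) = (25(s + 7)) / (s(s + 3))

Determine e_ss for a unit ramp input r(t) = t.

e_ss = 0.01714

G(s) has one pole at the origin.
This is a Type 1 system. Kv = lim_{s→0} s·G(s) = 175/3.
e_ss = 1/Kv = 1/(175/3) = 3/175 ≈ 0.01714.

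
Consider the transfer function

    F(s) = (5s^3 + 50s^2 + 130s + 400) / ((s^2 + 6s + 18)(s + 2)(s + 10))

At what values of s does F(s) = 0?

s = -1 ± 3j, -8

Set the numerator to zero: 5s^3 + 50s^2 + 130s + 400 = 0, i.e. 5·(s^3 + 10s^2 + 26s + 80) = 0.
Factoring: (s^2 + 2s + 10)(s + 8) = 0.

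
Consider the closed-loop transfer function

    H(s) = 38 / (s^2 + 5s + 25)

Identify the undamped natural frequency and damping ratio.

ωₙ = 5 rad/s, ζ = 0.5

Compare the denominator to the standard form s^2 + 2ζωₙs + ωₙ².
ωₙ² = 25, so ωₙ = 5 rad/s.
2ζωₙ = 5, so ζ = 5/(2·5) = 0.5.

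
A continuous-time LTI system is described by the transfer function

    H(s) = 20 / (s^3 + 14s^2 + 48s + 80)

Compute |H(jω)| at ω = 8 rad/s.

Substitute s = j8: numerator = 20, denominator = -816 - j128.
|H(j8)| = |20| / |-816 - j128| = 20 / 825.98 ≈ 0.02421.

|H(j8)| ≈ 0.02421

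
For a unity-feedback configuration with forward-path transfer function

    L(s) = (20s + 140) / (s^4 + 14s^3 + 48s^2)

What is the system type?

Factor s from the denominator: s^4 + 14s^3 + 48s^2 = s^2·(s^2 + 14s + 48).
There are 2 poles at the origin, so the system is Type 2.

Type 2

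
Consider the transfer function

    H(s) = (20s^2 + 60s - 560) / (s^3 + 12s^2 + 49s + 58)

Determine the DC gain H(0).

H(0) = -280/29 ≈ -9.655

Set s = 0: H(0) = (-560) / (58) = -280/29.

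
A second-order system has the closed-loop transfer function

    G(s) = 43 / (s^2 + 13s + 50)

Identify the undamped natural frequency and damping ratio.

Compare the denominator to the standard form s^2 + 2ζωₙs + ωₙ².
ωₙ² = 50, so ωₙ = √50 ≈ 7.071 rad/s.
2ζωₙ = 13, so ζ = 13/(2·√50) ≈ 0.9192.

ωₙ ≈ 7.071 rad/s, ζ ≈ 0.9192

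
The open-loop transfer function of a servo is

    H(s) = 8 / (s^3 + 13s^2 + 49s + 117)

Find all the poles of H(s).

s = -2 + 3j, -2 - 3j, -9

The poles are the roots of the denominator s^3 + 13s^2 + 49s + 117 = 0.
Trying s = -9: the polynomial evaluates to 0, so (s + 9) is a factor.
Dividing out leaves s^2 + 4s + 13 = 0.
The quadratic formula then gives s = -2 ± 3j.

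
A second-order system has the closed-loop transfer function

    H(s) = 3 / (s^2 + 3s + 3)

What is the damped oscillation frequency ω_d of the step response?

Comparing s^2 + 3s + 3 to s^2 + 2ζωₙs + ωₙ²: ωₙ = √3 ≈ 1.732 rad/s and ζ = 3/(2·√3) ≈ 0.8660.
ζωₙ = 3/2 = 1.5, so ω_d = ωₙ√(1−ζ²) = √(ωₙ² − (ζωₙ)²) = √(3 − 1.5²) = √0.75 ≈ 0.8660 rad/s.

ω_d ≈ 0.8660 rad/s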